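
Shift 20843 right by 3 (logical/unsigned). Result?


0b101000101101011 >> 3 = 0b101000101101 = 2605

2605


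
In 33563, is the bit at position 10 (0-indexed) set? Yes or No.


0b1000001100011011, bit 10 = 0. No

No


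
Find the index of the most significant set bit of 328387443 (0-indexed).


0b10011100100101100101101110011. Highest set bit at position 28

28


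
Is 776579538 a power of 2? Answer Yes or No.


0b101110010010011010100111010010. Multiple bits set => No

No


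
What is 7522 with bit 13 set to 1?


7522 | (1 << 13) = 7522 | 8192 = 15714

15714


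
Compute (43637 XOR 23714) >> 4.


Step 1: 43637 ^ 23714 = 63191
Step 2: 63191 >> 4 = 3949

3949


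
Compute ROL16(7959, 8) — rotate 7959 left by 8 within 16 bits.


Rotate 0b1111100010111 left by 8 (16-bit) = 0b1011100011111 = 5919

5919


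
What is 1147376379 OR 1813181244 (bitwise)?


0b1000100011000111001001011111011 | 0b1101100000100101111001100111100 = 0b1101100011100111111001111111111 = 1819538431

1819538431


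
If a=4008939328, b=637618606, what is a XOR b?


4008939328 ^ 637618606 = 3371353838

3371353838


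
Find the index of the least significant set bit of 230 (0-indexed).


0b11100110. Lowest set bit at position 1

1


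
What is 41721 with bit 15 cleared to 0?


41721 & ~(1 << 15) = 8953

8953


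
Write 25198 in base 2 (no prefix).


25198 = 110001001101110 in binary

110001001101110


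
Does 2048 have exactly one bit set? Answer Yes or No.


0b100000000000. Only one bit set => Yes

Yes


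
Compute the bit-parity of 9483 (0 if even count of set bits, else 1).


0b10010100001011 has 6 ones => parity 0

0


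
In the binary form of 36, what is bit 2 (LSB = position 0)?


0b100100, position 2 = 1

1


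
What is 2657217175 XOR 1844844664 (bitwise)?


0b10011110011000011110101010010111 ^ 0b1101101111101100001100001111000 = 0b11110011100101111111001011101111 = 4086821615

4086821615


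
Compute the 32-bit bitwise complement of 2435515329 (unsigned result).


~0b10010001001010110000001111000001 = 0b1101110110101001111110000111110 = 1859451966 (32-bit unsigned)

1859451966


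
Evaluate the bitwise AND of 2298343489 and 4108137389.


0b10001000111111011111000001000001 & 0b11110100110111010011001110101101 = 0b10000000110111010011000000000001 = 2161979393

2161979393


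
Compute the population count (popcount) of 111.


0b1101111 has 6 set bits

6


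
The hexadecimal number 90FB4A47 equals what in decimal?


90FB4A47 hex = 2432387655 decimal

2432387655


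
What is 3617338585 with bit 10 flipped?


3617338585 ^ (1 << 10) = 3617338585 ^ 1024 = 3617337561

3617337561


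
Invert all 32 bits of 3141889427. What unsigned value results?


3141889427 ^ 4294967295 = 1153077868

1153077868


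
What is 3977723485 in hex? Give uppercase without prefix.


3977723485 = ED173E5D hex

ED173E5D


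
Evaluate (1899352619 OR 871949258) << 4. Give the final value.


Step 1: 1899352619 | 871949258 = 1946022891
Step 2: 1946022891 << 4 = 31136366256

31136366256


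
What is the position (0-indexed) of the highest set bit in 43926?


0b1010101110010110. Highest set bit at position 15

15


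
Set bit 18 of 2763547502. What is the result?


2763547502 | (1 << 18) = 2763547502 | 262144 = 2763809646

2763809646


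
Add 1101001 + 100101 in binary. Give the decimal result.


1101001 + 100101 = 10001110 = 142

142


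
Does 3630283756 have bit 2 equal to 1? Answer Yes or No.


0b11011000011000011011101111101100, bit 2 = 1. Yes

Yes


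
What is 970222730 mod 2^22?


970222730 & 4194303 = 1338506

1338506


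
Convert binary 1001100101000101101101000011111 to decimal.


1001100101000101101101000011111 in decimal = 1285741087

1285741087


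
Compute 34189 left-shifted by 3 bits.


0b1000010110001101 << 3 = 0b1000010110001101000 = 273512

273512


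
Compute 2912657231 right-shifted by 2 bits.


0b10101101100110111001111101001111 >> 2 = 0b101011011001101110011111010011 = 728164307

728164307


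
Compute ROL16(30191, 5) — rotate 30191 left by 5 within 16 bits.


Rotate 0b111010111101111 left by 5 (16-bit) = 0b1011110111101110 = 48622

48622


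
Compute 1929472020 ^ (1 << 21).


1929472020 ^ (1 << 21) = 1929472020 ^ 2097152 = 1931569172

1931569172


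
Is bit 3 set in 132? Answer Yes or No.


0b10000100, bit 3 = 0. No

No


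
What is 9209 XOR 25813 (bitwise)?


0b10001111111001 ^ 0b110010011010101 = 0b100011100101100 = 18220

18220


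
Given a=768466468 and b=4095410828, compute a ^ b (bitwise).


768466468 ^ 4095410828 = 3654737064

3654737064


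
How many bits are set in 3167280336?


0b10111100110010001101110011010000 has 16 set bits

16


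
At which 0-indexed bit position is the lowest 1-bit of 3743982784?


0b11011111001010001010010011000000. Lowest set bit at position 6

6


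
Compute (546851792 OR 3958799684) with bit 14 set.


Step 1: 546851792 | 3958799684 = 3959324628
Step 2: 3959324628 | (1 << 14) = 3959324628 | 16384 = 3959324628

3959324628


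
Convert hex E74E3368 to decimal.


E74E3368 hex = 3880661864 decimal

3880661864


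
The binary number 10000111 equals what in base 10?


10000111 in decimal = 135

135


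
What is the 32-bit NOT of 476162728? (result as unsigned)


~0b11100011000011010101010101000 = 0b11100011100111100101010101010111 = 3818804567 (32-bit unsigned)

3818804567


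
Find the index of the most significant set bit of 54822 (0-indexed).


0b1101011000100110. Highest set bit at position 15

15


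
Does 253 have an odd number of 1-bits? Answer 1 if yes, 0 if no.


0b11111101 has 7 ones => parity 1

1


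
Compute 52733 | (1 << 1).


52733 | (1 << 1) = 52733 | 2 = 52735

52735


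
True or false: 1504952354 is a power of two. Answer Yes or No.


0b1011001101100111100000000100010. Multiple bits set => No

No


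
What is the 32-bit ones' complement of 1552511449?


1552511449 ^ 4294967295 = 2742455846

2742455846


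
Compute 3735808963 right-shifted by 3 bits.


0b11011110101010111110101111000011 >> 3 = 0b11011110101010111110101111000 = 466976120

466976120


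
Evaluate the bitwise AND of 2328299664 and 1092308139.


0b10001010110001110000100010010000 & 0b1000001000110110100110010101011 = 0b110000100010000000 = 198784

198784


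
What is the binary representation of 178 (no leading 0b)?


178 = 10110010 in binary

10110010


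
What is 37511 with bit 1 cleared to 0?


37511 & ~(1 << 1) = 37509

37509


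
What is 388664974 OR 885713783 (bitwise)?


0b10111001010101000111010001110 | 0b110100110010101110101101110111 = 0b110111111010101110111111111111 = 938143743

938143743


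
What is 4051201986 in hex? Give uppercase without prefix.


4051201986 = F1786FC2 hex

F1786FC2


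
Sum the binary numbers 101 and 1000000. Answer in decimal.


101 + 1000000 = 1000101 = 69

69


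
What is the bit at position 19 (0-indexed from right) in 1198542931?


0b1000111011100000101000001010011, position 19 = 0

0


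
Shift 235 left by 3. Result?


0b11101011 << 3 = 0b11101011000 = 1880

1880


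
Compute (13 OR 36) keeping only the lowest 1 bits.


Step 1: 13 | 36 = 45
Step 2: 45 & 1 = 1

1


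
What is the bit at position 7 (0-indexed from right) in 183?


0b10110111, position 7 = 1

1


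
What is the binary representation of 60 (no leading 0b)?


60 = 111100 in binary

111100


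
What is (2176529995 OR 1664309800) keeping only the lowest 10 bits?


Step 1: 2176529995 | 1664309800 = 3820715627
Step 2: 3820715627 & 1023 = 619

619


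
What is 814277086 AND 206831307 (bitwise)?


0b110000100010001110000111011110 & 0b1100010100111111111011001011 = 0b1110000011001010 = 57546

57546


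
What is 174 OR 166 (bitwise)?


0b10101110 | 0b10100110 = 0b10101110 = 174

174


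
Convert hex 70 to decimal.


70 hex = 112 decimal

112


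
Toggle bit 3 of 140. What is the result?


140 ^ (1 << 3) = 140 ^ 8 = 132

132


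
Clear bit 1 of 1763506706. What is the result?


1763506706 & ~(1 << 1) = 1763506704

1763506704


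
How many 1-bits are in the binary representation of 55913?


0b1101101001101001 has 9 set bits

9


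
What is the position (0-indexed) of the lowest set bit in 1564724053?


0b1011101010000111100101101010101. Lowest set bit at position 0

0


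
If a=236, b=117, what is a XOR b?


236 ^ 117 = 153

153


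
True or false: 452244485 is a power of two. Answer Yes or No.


0b11010111101001011010000000101. Multiple bits set => No

No


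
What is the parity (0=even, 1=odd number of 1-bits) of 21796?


0b101010100100100 has 6 ones => parity 0

0


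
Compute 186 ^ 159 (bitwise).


0b10111010 ^ 0b10011111 = 0b100101 = 37

37


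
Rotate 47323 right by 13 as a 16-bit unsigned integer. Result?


Rotate 0b1011100011011011 right by 13 (16-bit) = 0b1100011011011101 = 50909

50909


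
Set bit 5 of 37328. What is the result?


37328 | (1 << 5) = 37328 | 32 = 37360

37360


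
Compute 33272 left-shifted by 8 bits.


0b1000000111111000 << 8 = 0b100000011111100000000000 = 8517632

8517632


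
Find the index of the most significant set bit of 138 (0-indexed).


0b10001010. Highest set bit at position 7

7


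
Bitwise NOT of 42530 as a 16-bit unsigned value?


~0b1010011000100010 = 0b101100111011101 = 23005 (16-bit unsigned)

23005


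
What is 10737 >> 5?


0b10100111110001 >> 5 = 0b101001111 = 335

335


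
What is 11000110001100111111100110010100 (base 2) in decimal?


11000110001100111111100110010100 in decimal = 3325294996

3325294996


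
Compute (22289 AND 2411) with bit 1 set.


Step 1: 22289 & 2411 = 257
Step 2: 257 | (1 << 1) = 257 | 2 = 259

259


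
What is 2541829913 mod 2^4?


2541829913 & 15 = 9

9


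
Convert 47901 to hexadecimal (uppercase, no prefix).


47901 = BB1D hex

BB1D


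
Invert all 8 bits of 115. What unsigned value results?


115 ^ 255 = 140

140


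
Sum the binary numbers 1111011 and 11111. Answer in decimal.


1111011 + 11111 = 10011010 = 154

154


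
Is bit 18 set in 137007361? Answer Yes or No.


0b1000001010101001000100000001, bit 18 = 0. No

No


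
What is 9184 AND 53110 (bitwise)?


0b10001111100000 & 0b1100111101110110 = 0b1101100000 = 864

864


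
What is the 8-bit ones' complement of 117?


117 ^ 255 = 138

138


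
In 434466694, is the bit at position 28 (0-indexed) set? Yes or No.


0b11001111001010110111110000110, bit 28 = 1. Yes

Yes


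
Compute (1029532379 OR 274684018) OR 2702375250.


Step 1: 1029532379 | 274684018 = 1029667579
Step 2: 1029667579 | 2702375250 = 3177184251

3177184251


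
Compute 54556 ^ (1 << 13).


54556 ^ (1 << 13) = 54556 ^ 8192 = 62748

62748


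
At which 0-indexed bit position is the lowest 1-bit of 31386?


0b111101010011010. Lowest set bit at position 1

1


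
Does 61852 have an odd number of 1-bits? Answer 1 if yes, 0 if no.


0b1111000110011100 has 9 ones => parity 1

1


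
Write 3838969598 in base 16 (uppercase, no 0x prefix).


3838969598 = E4D206FE hex

E4D206FE


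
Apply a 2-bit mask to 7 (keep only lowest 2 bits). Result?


7 & 3 = 3

3


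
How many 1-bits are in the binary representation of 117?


0b1110101 has 5 set bits

5


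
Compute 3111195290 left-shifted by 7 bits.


0b10111001011100010001001010011010 << 7 = 0b101110010111000100010010100110100000000 = 398232997120

398232997120


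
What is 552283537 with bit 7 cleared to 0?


552283537 & ~(1 << 7) = 552283409

552283409


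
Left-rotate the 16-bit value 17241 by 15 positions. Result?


Rotate 0b100001101011001 left by 15 (16-bit) = 0b1010000110101100 = 41388

41388


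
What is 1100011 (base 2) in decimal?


1100011 in decimal = 99

99


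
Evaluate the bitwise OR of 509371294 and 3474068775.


0b11110010111000110001110011110 | 0b11001111000100100001010100100111 = 0b11011111010111100111011110111111 = 3747510207

3747510207


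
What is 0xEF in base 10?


EF hex = 239 decimal

239


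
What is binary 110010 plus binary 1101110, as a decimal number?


110010 + 1101110 = 10100000 = 160

160


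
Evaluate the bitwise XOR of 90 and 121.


0b1011010 ^ 0b1111001 = 0b100011 = 35

35


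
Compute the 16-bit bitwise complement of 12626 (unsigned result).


~0b11000101010010 = 0b1100111010101101 = 52909 (16-bit unsigned)

52909


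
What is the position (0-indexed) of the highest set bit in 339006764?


0b10100001101001101010100101100. Highest set bit at position 28

28


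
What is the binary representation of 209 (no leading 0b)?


209 = 11010001 in binary

11010001


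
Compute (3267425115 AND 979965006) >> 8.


Step 1: 3267425115 & 979965006 = 37752906
Step 2: 37752906 >> 8 = 147472

147472


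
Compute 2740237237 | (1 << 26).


2740237237 | (1 << 26) = 2740237237 | 67108864 = 2807346101

2807346101


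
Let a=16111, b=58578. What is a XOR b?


16111 ^ 58578 = 55869

55869


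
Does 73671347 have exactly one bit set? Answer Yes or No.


0b100011001000010001010110011. Multiple bits set => No

No


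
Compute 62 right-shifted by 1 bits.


0b111110 >> 1 = 0b11111 = 31

31


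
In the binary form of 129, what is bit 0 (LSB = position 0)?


0b10000001, position 0 = 1

1


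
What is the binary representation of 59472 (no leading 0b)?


59472 = 1110100001010000 in binary

1110100001010000


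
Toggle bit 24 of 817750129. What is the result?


817750129 ^ (1 << 24) = 817750129 ^ 16777216 = 834527345

834527345


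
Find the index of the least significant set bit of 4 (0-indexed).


0b100. Lowest set bit at position 2

2


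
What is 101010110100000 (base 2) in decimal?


101010110100000 in decimal = 21920

21920


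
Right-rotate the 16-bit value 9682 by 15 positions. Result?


Rotate 0b10010111010010 right by 15 (16-bit) = 0b100101110100100 = 19364

19364


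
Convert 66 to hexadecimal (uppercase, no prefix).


66 = 42 hex

42


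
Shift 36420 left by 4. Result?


0b1000111001000100 << 4 = 0b10001110010001000000 = 582720

582720


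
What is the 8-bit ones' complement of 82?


82 ^ 255 = 173

173


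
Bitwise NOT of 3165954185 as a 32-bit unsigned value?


~0b10111100101101001010000010001001 = 0b1000011010010110101111101110110 = 1129013110 (32-bit unsigned)

1129013110


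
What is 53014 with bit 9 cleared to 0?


53014 & ~(1 << 9) = 52502

52502


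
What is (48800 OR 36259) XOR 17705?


Step 1: 48800 | 36259 = 49059
Step 2: 49059 ^ 17705 = 64138

64138


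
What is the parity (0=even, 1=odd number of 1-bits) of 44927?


0b1010111101111111 has 13 ones => parity 1

1


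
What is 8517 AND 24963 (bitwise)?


0b10000101000101 & 0b110000110000011 = 0b10000100000001 = 8449

8449


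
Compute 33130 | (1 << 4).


33130 | (1 << 4) = 33130 | 16 = 33146

33146


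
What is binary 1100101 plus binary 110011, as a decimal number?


1100101 + 110011 = 10011000 = 152

152


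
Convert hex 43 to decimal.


43 hex = 67 decimal

67


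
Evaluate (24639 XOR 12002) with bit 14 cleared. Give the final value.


Step 1: 24639 ^ 12002 = 20189
Step 2: 20189 & ~(1 << 14) = 3805

3805


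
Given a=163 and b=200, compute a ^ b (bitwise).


163 ^ 200 = 107

107


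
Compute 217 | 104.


0b11011001 | 0b1101000 = 0b11111001 = 249

249


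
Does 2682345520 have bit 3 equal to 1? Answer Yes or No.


0b10011111111000010101100000110000, bit 3 = 0. No

No


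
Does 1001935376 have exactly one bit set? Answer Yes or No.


0b111011101110000101001000010000. Multiple bits set => No

No


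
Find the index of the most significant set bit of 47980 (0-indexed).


0b1011101101101100. Highest set bit at position 15

15


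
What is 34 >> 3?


0b100010 >> 3 = 0b100 = 4

4


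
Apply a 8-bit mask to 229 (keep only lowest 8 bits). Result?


229 & 255 = 229

229


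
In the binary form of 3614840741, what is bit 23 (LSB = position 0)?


0b11010111011101100001011110100101, position 23 = 0

0


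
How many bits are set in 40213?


0b1001110100010101 has 8 set bits

8


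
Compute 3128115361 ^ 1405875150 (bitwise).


0b10111010011100110100000010100001 ^ 0b1010011110010111111001111001110 = 0b11101001101110001011001101101111 = 3921195887

3921195887


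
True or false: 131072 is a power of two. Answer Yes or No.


0b100000000000000000. Only one bit set => Yes

Yes


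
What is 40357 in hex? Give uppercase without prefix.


40357 = 9DA5 hex

9DA5


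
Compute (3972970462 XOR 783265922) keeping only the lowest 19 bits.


Step 1: 3972970462 ^ 783265922 = 3261138780
Step 2: 3261138780 & 524287 = 67420

67420


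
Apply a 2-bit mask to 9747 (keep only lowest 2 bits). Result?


9747 & 3 = 3

3


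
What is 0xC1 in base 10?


C1 hex = 193 decimal

193


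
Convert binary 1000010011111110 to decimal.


1000010011111110 in decimal = 34046

34046


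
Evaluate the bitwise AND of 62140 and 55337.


0b1111001010111100 & 0b1101100000101001 = 0b1101000000101000 = 53288

53288


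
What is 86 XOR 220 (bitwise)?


0b1010110 ^ 0b11011100 = 0b10001010 = 138

138


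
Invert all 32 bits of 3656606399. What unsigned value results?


3656606399 ^ 4294967295 = 638360896

638360896


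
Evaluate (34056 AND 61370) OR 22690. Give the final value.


Step 1: 34056 & 61370 = 34056
Step 2: 34056 | 22690 = 56746

56746


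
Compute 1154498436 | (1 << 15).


1154498436 | (1 << 15) = 1154498436 | 32768 = 1154531204

1154531204


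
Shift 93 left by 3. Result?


0b1011101 << 3 = 0b1011101000 = 744

744


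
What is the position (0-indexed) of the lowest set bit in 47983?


0b1011101101101111. Lowest set bit at position 0

0


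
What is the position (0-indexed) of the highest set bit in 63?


0b111111. Highest set bit at position 5

5


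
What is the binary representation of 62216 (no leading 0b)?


62216 = 1111001100001000 in binary

1111001100001000


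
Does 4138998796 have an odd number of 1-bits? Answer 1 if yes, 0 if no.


0b11110110101101000001110000001100 has 15 ones => parity 1

1


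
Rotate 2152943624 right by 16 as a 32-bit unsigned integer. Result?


Rotate 0b10000000010100110101000000001000 right by 16 (32-bit) = 0b1010000000010001000000001010011 = 1342734419

1342734419


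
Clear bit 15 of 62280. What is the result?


62280 & ~(1 << 15) = 29512

29512


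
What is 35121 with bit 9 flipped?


35121 ^ (1 << 9) = 35121 ^ 512 = 35633

35633


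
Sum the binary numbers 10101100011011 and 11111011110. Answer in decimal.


10101100011011 + 11111011110 = 11001011111001 = 13049

13049


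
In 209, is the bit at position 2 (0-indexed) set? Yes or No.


0b11010001, bit 2 = 0. No

No


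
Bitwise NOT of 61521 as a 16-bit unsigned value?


~0b1111000001010001 = 0b111110101110 = 4014 (16-bit unsigned)

4014


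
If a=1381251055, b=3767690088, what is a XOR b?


1381251055 ^ 3767690088 = 2999342215

2999342215


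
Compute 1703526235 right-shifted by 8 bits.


0b1100101100010011011111101011011 >> 8 = 0b11001011000100110111111 = 6654399

6654399


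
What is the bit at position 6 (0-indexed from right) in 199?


0b11000111, position 6 = 1

1


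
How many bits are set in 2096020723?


0b1111100111011101011110011110011 has 22 set bits

22


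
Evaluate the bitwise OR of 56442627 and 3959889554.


0b11010111010011111100000011 | 0b11101100000001110001111010010010 = 0b11101111010111110011111110010011 = 4015996819

4015996819


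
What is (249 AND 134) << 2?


Step 1: 249 & 134 = 128
Step 2: 128 << 2 = 512

512


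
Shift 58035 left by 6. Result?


0b1110001010110011 << 6 = 0b1110001010110011000000 = 3714240

3714240


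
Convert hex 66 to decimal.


66 hex = 102 decimal

102


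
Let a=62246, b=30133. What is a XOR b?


62246 ^ 30133 = 34451

34451


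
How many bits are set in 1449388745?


0b1010110011000111110101011001001 has 17 set bits

17


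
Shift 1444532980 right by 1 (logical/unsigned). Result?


0b1010110000110011101001011110100 >> 1 = 0b101011000011001110100101111010 = 722266490

722266490


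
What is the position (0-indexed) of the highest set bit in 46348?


0b1011010100001100. Highest set bit at position 15

15


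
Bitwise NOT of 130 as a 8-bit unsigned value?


~0b10000010 = 0b1111101 = 125 (8-bit unsigned)

125


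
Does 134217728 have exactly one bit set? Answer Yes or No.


0b1000000000000000000000000000. Only one bit set => Yes

Yes


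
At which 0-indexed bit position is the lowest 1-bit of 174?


0b10101110. Lowest set bit at position 1

1


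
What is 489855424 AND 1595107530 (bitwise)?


0b11101001100101001100111000000 & 0b1011111000100110110100011001010 = 0b11101000100100000100011000000 = 487721152

487721152


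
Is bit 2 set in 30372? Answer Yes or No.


0b111011010100100, bit 2 = 1. Yes

Yes


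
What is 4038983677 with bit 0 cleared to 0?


4038983677 & ~(1 << 0) = 4038983676

4038983676


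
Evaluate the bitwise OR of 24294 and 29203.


0b101111011100110 | 0b111001000010011 = 0b111111011110111 = 32503

32503


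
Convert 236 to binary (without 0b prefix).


236 = 11101100 in binary

11101100


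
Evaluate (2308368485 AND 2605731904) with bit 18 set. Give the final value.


Step 1: 2308368485 & 2605731904 = 2299543616
Step 2: 2299543616 | (1 << 18) = 2299543616 | 262144 = 2299805760

2299805760


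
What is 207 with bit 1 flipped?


207 ^ (1 << 1) = 207 ^ 2 = 205

205


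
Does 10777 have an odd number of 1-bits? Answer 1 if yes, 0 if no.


0b10101000011001 has 6 ones => parity 0

0


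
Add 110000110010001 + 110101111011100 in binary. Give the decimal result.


110000110010001 + 110101111011100 = 1100110101101101 = 52589

52589


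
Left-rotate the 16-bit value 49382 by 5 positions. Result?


Rotate 0b1100000011100110 left by 5 (16-bit) = 0b1110011011000 = 7384

7384


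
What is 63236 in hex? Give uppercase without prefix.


63236 = F704 hex

F704


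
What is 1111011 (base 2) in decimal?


1111011 in decimal = 123

123


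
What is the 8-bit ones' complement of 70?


70 ^ 255 = 185

185


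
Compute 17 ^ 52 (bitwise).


0b10001 ^ 0b110100 = 0b100101 = 37

37


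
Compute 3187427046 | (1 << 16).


3187427046 | (1 << 16) = 3187427046 | 65536 = 3187492582

3187492582


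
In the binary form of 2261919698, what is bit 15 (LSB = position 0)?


0b10000110110100100010011111010010, position 15 = 0

0


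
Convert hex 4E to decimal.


4E hex = 78 decimal

78


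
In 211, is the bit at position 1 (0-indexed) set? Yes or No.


0b11010011, bit 1 = 1. Yes

Yes


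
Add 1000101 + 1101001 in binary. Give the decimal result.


1000101 + 1101001 = 10101110 = 174

174


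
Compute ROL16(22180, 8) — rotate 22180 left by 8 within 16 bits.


Rotate 0b101011010100100 left by 8 (16-bit) = 0b1010010001010110 = 42070

42070


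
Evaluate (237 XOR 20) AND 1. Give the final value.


Step 1: 237 ^ 20 = 249
Step 2: 249 & 1 = 1

1


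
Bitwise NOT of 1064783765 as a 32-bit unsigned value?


~0b111111011101110100111110010101 = 0b11000000100010001011000001101010 = 3230183530 (32-bit unsigned)

3230183530


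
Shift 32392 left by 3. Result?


0b111111010001000 << 3 = 0b111111010001000000 = 259136

259136


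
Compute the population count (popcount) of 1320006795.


0b1001110101011011011010010001011 has 17 set bits

17


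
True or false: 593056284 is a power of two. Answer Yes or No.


0b100011010110010101001000011100. Multiple bits set => No

No


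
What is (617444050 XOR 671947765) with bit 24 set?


Step 1: 617444050 ^ 671947765 = 213936423
Step 2: 213936423 | (1 << 24) = 213936423 | 16777216 = 230713639

230713639


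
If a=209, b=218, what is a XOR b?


209 ^ 218 = 11

11


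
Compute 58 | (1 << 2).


58 | (1 << 2) = 58 | 4 = 62

62


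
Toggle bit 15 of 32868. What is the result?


32868 ^ (1 << 15) = 32868 ^ 32768 = 100

100


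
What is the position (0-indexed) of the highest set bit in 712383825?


0b101010011101100001110101010001. Highest set bit at position 29

29


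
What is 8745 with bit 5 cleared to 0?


8745 & ~(1 << 5) = 8713

8713


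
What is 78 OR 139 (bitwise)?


0b1001110 | 0b10001011 = 0b11001111 = 207

207


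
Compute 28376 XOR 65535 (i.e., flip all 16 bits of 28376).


28376 ^ 65535 = 37159

37159


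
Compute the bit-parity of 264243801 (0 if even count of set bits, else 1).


0b1111110000000000101001011001 has 12 ones => parity 0

0


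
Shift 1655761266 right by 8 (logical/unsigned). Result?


0b1100010101100001110100101110010 >> 8 = 0b11000101011000011101001 = 6467817

6467817


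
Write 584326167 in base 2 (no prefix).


584326167 = 100010110101000001110000010111 in binary

100010110101000001110000010111


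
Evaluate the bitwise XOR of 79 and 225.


0b1001111 ^ 0b11100001 = 0b10101110 = 174

174


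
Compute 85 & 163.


0b1010101 & 0b10100011 = 0b1 = 1

1


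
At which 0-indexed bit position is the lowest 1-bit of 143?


0b10001111. Lowest set bit at position 0

0


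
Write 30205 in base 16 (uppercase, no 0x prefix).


30205 = 75FD hex

75FD


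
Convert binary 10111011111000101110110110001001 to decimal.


10111011111000101110110110001001 in decimal = 3152211337

3152211337


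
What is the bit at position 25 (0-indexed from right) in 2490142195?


0b10010100011011001000110111110011, position 25 = 0

0


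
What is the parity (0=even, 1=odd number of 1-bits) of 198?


0b11000110 has 4 ones => parity 0

0


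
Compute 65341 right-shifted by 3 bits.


0b1111111100111101 >> 3 = 0b1111111100111 = 8167

8167


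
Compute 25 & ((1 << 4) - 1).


25 & 15 = 9

9


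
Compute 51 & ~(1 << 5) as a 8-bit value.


51 & ~(1 << 5) = 19

19


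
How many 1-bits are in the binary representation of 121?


0b1111001 has 5 set bits

5


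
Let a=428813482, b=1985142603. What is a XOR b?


428813482 ^ 1985142603 = 1876816865

1876816865


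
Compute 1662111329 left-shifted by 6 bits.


0b1100011000100011100111001100001 << 6 = 0b1100011000100011100111001100001000000 = 106375125056

106375125056


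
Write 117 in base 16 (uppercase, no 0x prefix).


117 = 75 hex

75


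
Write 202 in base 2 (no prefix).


202 = 11001010 in binary

11001010


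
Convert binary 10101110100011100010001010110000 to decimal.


10101110100011100010001010110000 in decimal = 2928550576

2928550576


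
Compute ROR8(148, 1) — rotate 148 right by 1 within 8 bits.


Rotate 0b10010100 right by 1 (8-bit) = 0b1001010 = 74

74


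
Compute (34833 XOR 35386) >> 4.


Step 1: 34833 ^ 35386 = 555
Step 2: 555 >> 4 = 34

34


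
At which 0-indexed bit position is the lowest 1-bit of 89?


0b1011001. Lowest set bit at position 0

0


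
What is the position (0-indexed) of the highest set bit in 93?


0b1011101. Highest set bit at position 6

6


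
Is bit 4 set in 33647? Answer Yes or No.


0b1000001101101111, bit 4 = 0. No

No


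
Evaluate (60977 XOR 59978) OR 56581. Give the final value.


Step 1: 60977 ^ 59978 = 1147
Step 2: 1147 | 56581 = 56703

56703


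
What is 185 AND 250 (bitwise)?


0b10111001 & 0b11111010 = 0b10111000 = 184

184


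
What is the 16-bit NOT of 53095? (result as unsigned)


~0b1100111101100111 = 0b11000010011000 = 12440 (16-bit unsigned)

12440


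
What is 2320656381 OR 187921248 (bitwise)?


0b10001010010100100110011111111101 | 0b1011001100110111001101100000 = 0b10001011011100110111011111111101 = 2339600381

2339600381


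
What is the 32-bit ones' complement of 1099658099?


1099658099 ^ 4294967295 = 3195309196

3195309196


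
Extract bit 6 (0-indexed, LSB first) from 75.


0b1001011, position 6 = 1

1


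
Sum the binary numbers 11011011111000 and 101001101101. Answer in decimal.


11011011111000 + 101001101101 = 100000101100101 = 16741

16741


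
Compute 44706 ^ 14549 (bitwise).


0b1010111010100010 ^ 0b11100011010101 = 0b1001011001110111 = 38519

38519


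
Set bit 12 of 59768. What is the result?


59768 | (1 << 12) = 59768 | 4096 = 63864

63864


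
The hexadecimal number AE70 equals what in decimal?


AE70 hex = 44656 decimal

44656


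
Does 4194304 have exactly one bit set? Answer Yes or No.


0b10000000000000000000000. Only one bit set => Yes

Yes


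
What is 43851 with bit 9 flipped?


43851 ^ (1 << 9) = 43851 ^ 512 = 43339

43339


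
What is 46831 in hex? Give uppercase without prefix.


46831 = B6EF hex

B6EF


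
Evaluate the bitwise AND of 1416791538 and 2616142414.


0b1010100011100101000010111110010 & 0b10011011111011110010101001001110 = 0b10000011000100000000001000010 = 274858050

274858050


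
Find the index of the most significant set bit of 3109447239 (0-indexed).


0b10111001010101100110011001000111. Highest set bit at position 31

31


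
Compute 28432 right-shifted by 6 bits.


0b110111100010000 >> 6 = 0b110111100 = 444

444


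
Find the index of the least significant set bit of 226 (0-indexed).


0b11100010. Lowest set bit at position 1

1


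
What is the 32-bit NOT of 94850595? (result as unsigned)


~0b101101001110100111000100011 = 0b11111010010110001011000111011100 = 4200116700 (32-bit unsigned)

4200116700


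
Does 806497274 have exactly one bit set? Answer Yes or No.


0b110000000100100010101111111010. Multiple bits set => No

No


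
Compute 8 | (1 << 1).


8 | (1 << 1) = 8 | 2 = 10

10


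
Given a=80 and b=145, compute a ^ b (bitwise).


80 ^ 145 = 193

193


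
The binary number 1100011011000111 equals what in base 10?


1100011011000111 in decimal = 50887

50887


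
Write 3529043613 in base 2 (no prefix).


3529043613 = 11010010010110001110111010011101 in binary

11010010010110001110111010011101


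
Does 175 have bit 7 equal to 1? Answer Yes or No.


0b10101111, bit 7 = 1. Yes

Yes


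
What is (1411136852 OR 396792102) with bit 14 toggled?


Step 1: 1411136852 | 396792102 = 1472118134
Step 2: 1472118134 ^ (1 << 14) = 1472118134 ^ 16384 = 1472134518

1472134518


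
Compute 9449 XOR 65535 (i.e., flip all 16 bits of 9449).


9449 ^ 65535 = 56086

56086


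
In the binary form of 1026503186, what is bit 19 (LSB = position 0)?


0b111101001011110011001000010010, position 19 = 1

1


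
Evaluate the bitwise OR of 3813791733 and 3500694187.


0b11100011010100011101011111110101 | 0b11010000101010000101101010101011 = 0b11110011111110011101111111111111 = 4093239295

4093239295


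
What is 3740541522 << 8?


0b11011110111101000010001001010010 << 8 = 0b1101111011110100001000100101001000000000 = 957578629632

957578629632


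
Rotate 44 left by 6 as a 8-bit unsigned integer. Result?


Rotate 0b101100 left by 6 (8-bit) = 0b1011 = 11

11


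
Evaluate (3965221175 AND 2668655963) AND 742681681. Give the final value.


Step 1: 3965221175 & 2668655963 = 2349887763
Step 2: 2349887763 & 742681681 = 201351185

201351185


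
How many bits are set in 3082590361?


0b10110111101111001001100010011001 has 18 set bits

18


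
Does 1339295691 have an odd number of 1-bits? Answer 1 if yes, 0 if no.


0b1001111110101000000011111001011 has 17 ones => parity 1

1


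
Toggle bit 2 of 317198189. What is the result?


317198189 ^ (1 << 2) = 317198189 ^ 4 = 317198185

317198185


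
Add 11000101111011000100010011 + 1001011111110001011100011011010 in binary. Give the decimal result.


11000101111011000100010011 + 1001011111110001011100011011010 = 1001111000100000110100111101101 = 1326475757

1326475757


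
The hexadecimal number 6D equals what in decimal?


6D hex = 109 decimal

109


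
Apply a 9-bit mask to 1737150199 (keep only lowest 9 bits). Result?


1737150199 & 511 = 247

247


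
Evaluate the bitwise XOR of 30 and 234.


0b11110 ^ 0b11101010 = 0b11110100 = 244

244


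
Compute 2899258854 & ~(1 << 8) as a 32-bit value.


2899258854 & ~(1 << 8) = 2899258598

2899258598


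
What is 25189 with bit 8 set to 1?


25189 | (1 << 8) = 25189 | 256 = 25445

25445


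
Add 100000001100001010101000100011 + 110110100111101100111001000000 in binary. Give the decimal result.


100000001100001010101000100011 + 110110100111101100111001000000 = 1010110110011110111100001100011 = 1456437347

1456437347


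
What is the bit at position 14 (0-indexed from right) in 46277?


0b1011010011000101, position 14 = 0

0


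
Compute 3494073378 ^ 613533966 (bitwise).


0b11010000010000110101010000100010 ^ 0b100100100100011100100100001110 = 0b11110100110100101001110100101100 = 4107443500

4107443500


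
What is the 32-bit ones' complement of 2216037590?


2216037590 ^ 4294967295 = 2078929705

2078929705


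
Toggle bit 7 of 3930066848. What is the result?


3930066848 ^ (1 << 7) = 3930066848 ^ 128 = 3930066720

3930066720


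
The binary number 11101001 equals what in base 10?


11101001 in decimal = 233

233


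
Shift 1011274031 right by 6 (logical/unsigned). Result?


0b111100010001101101000100101111 >> 6 = 0b111100010001101101000100 = 15801156

15801156


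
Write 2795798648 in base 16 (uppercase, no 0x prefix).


2795798648 = A6A48078 hex

A6A48078


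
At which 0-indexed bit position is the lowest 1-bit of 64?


0b1000000. Lowest set bit at position 6

6


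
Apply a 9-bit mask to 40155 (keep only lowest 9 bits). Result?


40155 & 511 = 219

219


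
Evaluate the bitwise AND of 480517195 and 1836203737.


0b11100101001000001110001001011 & 0b1101101011100100011111011011001 = 0b1100001000000001110001001001 = 203430985

203430985


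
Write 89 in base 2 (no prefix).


89 = 1011001 in binary

1011001


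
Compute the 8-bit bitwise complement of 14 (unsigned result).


~0b1110 = 0b11110001 = 241 (8-bit unsigned)

241


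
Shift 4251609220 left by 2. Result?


0b11111101011010100110100010000100 << 2 = 0b1111110101101010011010001000010000 = 17006436880

17006436880


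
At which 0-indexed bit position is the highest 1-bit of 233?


0b11101001. Highest set bit at position 7

7


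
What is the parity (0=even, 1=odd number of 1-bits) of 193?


0b11000001 has 3 ones => parity 1

1


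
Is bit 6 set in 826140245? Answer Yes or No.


0b110001001111011110011001010101, bit 6 = 1. Yes

Yes


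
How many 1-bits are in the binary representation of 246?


0b11110110 has 6 set bits

6


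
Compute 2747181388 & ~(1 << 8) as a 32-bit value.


2747181388 & ~(1 << 8) = 2747181132

2747181132


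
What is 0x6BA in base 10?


6BA hex = 1722 decimal

1722


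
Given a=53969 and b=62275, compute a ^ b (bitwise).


53969 ^ 62275 = 8594

8594


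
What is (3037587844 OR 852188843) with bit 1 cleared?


Step 1: 3037587844 | 852188843 = 3083861935
Step 2: 3083861935 & ~(1 << 1) = 3083861933

3083861933


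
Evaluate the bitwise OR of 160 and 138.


0b10100000 | 0b10001010 = 0b10101010 = 170

170


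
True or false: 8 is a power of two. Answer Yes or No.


0b1000. Only one bit set => Yes

Yes


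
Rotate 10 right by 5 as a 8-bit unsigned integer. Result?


Rotate 0b1010 right by 5 (8-bit) = 0b1010000 = 80

80


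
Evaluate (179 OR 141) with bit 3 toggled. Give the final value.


Step 1: 179 | 141 = 191
Step 2: 191 ^ (1 << 3) = 191 ^ 8 = 183

183


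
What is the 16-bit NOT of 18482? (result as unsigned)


~0b100100000110010 = 0b1011011111001101 = 47053 (16-bit unsigned)

47053


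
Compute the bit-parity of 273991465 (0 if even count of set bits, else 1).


0b10000010101001100011100101001 has 12 ones => parity 0

0


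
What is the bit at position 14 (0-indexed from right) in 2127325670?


0b1111110110011000110100111100110, position 14 = 1

1


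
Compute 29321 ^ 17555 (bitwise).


0b111001010001001 ^ 0b100010010010011 = 0b11011000011010 = 13850

13850


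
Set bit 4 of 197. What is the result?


197 | (1 << 4) = 197 | 16 = 213

213


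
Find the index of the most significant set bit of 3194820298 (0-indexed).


0b10111110011011010001011011001010. Highest set bit at position 31

31


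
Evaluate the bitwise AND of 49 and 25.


0b110001 & 0b11001 = 0b10001 = 17

17


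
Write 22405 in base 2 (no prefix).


22405 = 101011110000101 in binary

101011110000101


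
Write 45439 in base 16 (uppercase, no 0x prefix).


45439 = B17F hex

B17F


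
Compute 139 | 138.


0b10001011 | 0b10001010 = 0b10001011 = 139

139


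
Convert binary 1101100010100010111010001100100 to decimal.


1101100010100010111010001100100 in decimal = 1817277540

1817277540


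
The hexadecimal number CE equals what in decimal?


CE hex = 206 decimal

206


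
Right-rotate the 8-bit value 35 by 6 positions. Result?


Rotate 0b100011 right by 6 (8-bit) = 0b10001100 = 140

140


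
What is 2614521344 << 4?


0b10011011110101100110111000000000 << 4 = 0b100110111101011001101110000000000000 = 41832341504

41832341504


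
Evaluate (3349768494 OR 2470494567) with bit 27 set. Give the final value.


Step 1: 3349768494 | 2470494567 = 3622431087
Step 2: 3622431087 | (1 << 27) = 3622431087 | 134217728 = 3756648815

3756648815


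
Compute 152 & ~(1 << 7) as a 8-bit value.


152 & ~(1 << 7) = 24

24


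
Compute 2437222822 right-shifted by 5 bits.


0b10010001010001010001000110100110 >> 5 = 0b100100010100010100010001101 = 76163213

76163213


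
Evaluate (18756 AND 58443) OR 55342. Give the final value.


Step 1: 18756 & 58443 = 16448
Step 2: 16448 | 55342 = 55406

55406


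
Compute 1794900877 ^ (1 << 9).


1794900877 ^ (1 << 9) = 1794900877 ^ 512 = 1794900365

1794900365


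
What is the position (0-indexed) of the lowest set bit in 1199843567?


0b1000111100001000010100011101111. Lowest set bit at position 0

0


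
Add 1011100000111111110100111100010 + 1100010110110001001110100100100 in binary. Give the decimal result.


1011100000111111110100111100010 + 1100010110110001001110100100100 = 10111110111110001000011100000110 = 3203958534

3203958534


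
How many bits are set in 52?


0b110100 has 3 set bits

3


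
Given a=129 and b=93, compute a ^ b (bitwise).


129 ^ 93 = 220

220


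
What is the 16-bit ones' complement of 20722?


20722 ^ 65535 = 44813

44813
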